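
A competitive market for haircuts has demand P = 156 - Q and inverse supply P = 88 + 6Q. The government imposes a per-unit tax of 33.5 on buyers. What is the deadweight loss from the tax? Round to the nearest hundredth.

Without the tax, 156 - Q = 88 + 6Q so Q* = 9.7143 and P* = 146.2857.
With the tax, buyers' net willingness to pay falls by 33.5: (156 - 33.5) - Q = 88 + 6Q, so Q_t = 4.9286. Buyers pay P_b = 151.0714; sellers receive P_s = P_b - 33.5 = 117.5714.
The welfare triangle lost has base Q* - Q_t = 4.7857 and height t = 33.5, so DWL = (1/2)(4.7857)(33.5) = 80.1607.

80.16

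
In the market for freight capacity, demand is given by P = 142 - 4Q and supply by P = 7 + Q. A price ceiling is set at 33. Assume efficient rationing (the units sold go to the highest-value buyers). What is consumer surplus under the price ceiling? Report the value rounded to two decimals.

Without the control, 142 - 4Q = 7 + Q so Q* = 27 and P* = 34.
At the ceiling price 33, quantity supplied is (33 - 7)/1 = 26; supply is the short side, so Q = 26 trades at P = 33.
The demand price at Q = 26 is 38. CS is the trapezoid between demand and 33 over [0, 26]: (1/2)[(142 - 33) + (38 - 33)](26) = 1482.

1482.00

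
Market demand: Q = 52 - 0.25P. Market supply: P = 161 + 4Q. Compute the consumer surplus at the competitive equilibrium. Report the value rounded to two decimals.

69.03

Rewriting demand in inverse form: P = 208 - 4Q.
Set 208 - 4Q = 161 + 4Q, which gives 47 = 8Q, so Q* = 5.875 and P* = 208 - 4(5.875) = 184.5.
The demand choke price is 208, so CS = (1/2)(Q*)(208 - P*) = (1/2)(5.875)(23.5) = 69.0312.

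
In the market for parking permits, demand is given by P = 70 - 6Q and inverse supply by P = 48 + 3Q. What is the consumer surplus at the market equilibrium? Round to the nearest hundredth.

Equilibrium: 70 - 6Q = 48 + 3Q, so Q* = 2.4444 and P* = 55.3333.
Consumer surplus is the triangle under demand above P*: (1/2)(2.4444)(70 - 55.3333) = (1/2)(2.4444)(14.6667) = 17.9259.

17.93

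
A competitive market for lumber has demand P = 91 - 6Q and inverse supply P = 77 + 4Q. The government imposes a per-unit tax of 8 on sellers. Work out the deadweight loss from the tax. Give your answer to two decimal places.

Without the tax, 91 - 6Q = 77 + 4Q so Q* = 1.4 and P* = 82.6.
A tax on sellers shifts supply up by 8: 91 - 6Q = 77 + 4Q + 8, so Q_t = 0.6. Buyers pay P_b = 87.4; sellers receive P_s = P_b - 8 = 79.4.
Deadweight loss is the triangle between the curves from Q_t to Q*: (1/2)(1.4 - 0.6)(8) = 3.2.

3.20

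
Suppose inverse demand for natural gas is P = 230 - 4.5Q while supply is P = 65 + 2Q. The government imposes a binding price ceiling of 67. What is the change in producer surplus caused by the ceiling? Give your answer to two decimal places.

-643.38

Free-market equilibrium: 230 - 4.5Q = 65 + 2Q gives Q* = 25.3846, P* = 115.7692.
At the ceiling price 67, quantity supplied is (67 - 65)/2 = 1; supply is the short side, so Q = 1 trades at P = 67.
PS goes from (1/2)(25.3846)(50.7692) = 644.3787 to 1 (computed as (67 - 65)(1) - (1/2)(2)(1)^2), a change of -643.3787.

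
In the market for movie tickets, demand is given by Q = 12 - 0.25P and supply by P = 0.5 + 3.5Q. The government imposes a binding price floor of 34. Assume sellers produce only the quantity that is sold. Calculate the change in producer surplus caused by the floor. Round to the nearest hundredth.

Rewriting demand in inverse form: P = 48 - 4Q.
Free-market equilibrium: 48 - 4Q = 0.5 + 3.5Q gives Q* = 6.3333, P* = 22.6667.
At P = 34, buyers demand (48 - 34)/4 = 3.5 while sellers would supply more, so the quantity traded is 3.5 at price 34.
PS goes from (1/2)(6.3333)(22.1667) = 70.1944 to 95.8125 (computed as (34 - 0.5)(3.5) - (1/2)(3.5)(3.5)^2), a change of 25.6181.

25.62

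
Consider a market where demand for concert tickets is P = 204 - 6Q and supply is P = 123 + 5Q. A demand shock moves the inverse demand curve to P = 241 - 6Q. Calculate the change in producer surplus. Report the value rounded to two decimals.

152.13

Initial equilibrium: Q_0 = 7.3636, P_0 = 159.8182; CS_0 = (1/2)(7.3636)(44.1818) = 162.6694, PS_0 = (1/2)(7.3636)(36.8182) = 135.5579.
New equilibrium: 241 - 6Q = 123 + 5Q gives Q_1 = 10.7273, P_1 = 176.6364; CS_1 = 345.2231, PS_1 = 287.686.
Change in producer surplus = 287.686 - 135.5579 = 152.1281.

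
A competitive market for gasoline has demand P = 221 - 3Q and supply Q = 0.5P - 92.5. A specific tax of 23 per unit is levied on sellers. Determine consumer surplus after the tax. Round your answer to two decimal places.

Rewriting supply in inverse form: P = 185 + 2Q.
Pre-tax equilibrium: 221 - 3Q = 185 + 2Q gives Q* = 7.2, P* = 199.4.
With the tax, sellers need 23 more per unit: 221 - 3Q = 185 + 2Q + 23, so Q_t = 2.6. Buyers pay P_b = 213.2; sellers receive P_s = P_b - 23 = 190.2.
CS = (1/2)(Q_t)(221 - P_b) = (1/2)(2.6)(7.8) = 10.14.

10.14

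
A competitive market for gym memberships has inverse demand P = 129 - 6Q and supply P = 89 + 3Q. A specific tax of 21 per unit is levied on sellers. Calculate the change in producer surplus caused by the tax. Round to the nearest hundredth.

-22.94

Without the tax, 129 - 6Q = 89 + 3Q so Q* = 4.4444 and P* = 102.3333.
A tax on sellers shifts supply up by 21: 129 - 6Q = 89 + 3Q + 21, so Q_t = 2.1111. Buyers pay P_b = 116.3333; sellers receive P_s = P_b - 21 = 95.3333.
PS falls from (1/2)(4.4444)(13.3333) = 29.6296 to (1/2)(2.1111)(6.3333) = 6.6852, a change of -22.9444.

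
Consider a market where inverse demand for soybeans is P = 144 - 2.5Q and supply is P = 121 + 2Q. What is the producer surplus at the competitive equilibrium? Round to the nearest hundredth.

26.12

Set 144 - 2.5Q = 121 + 2Q, which gives 23 = 4.5Q, so Q* = 5.1111 and P* = 144 - 2.5(5.1111) = 131.2222.
PS is the area between P* and the supply curve from 0 to Q*: (1/2)(5.1111)(10.2222) = 26.1235.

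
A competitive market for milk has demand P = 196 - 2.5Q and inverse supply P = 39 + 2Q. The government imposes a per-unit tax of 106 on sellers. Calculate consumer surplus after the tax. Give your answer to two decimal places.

Pre-tax equilibrium: 196 - 2.5Q = 39 + 2Q gives Q* = 34.8889, P* = 108.7778.
A tax on sellers shifts supply up by 106: 196 - 2.5Q = 39 + 2Q + 106, so Q_t = 11.3333. Buyers pay P_b = 167.6667; sellers receive P_s = P_b - 106 = 61.6667.
CS = (1/2)(Q_t)(196 - P_b) = (1/2)(11.3333)(28.3333) = 160.5556.

160.56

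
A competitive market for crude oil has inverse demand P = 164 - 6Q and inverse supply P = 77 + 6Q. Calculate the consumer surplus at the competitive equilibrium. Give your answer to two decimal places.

Set 164 - 6Q = 77 + 6Q, which gives 87 = 12Q, so Q* = 7.25 and P* = 164 - 6(7.25) = 120.5.
CS is the area between the demand curve and P* from 0 to Q*: (1/2)(7.25)(43.5) = 157.6875.

157.69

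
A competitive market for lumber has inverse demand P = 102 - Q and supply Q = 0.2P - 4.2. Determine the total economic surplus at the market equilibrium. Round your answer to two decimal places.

546.75

Rewriting supply in inverse form: P = 21 + 5Q.
Set 102 - Q = 21 + 5Q, which gives 81 = 6Q, so Q* = 13.5 and P* = 102 - (13.5) = 88.5.
CS = (1/2)(13.5)(13.5) = 91.125 and PS = (1/2)(13.5)(67.5) = 455.625, so total surplus = 546.75.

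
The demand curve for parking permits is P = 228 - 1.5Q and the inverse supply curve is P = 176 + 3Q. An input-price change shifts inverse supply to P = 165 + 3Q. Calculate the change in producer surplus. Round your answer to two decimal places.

93.70

Initial equilibrium: Q_0 = 11.5556, P_0 = 210.6667; CS_0 = (1/2)(11.5556)(17.3333) = 100.1481, PS_0 = (1/2)(11.5556)(34.6667) = 200.2963.
New equilibrium: 228 - 1.5Q = 165 + 3Q gives Q_1 = 14, P_1 = 207; CS_1 = 147, PS_1 = 294.
Change in producer surplus = 294 - 200.2963 = 93.7037.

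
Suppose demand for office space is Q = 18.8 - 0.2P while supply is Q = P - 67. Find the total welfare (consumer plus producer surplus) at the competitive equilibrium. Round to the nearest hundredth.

Rewriting demand in inverse form: P = 94 - 5Q.
Rewriting supply in inverse form: P = 67 + Q.
Set 94 - 5Q = 67 + Q, which gives 27 = 6Q, so Q* = 4.5 and P* = 94 - 5(4.5) = 71.5.
CS = (1/2)(4.5)(22.5) = 50.625 and PS = (1/2)(4.5)(4.5) = 10.125, so total surplus = 60.75.

60.75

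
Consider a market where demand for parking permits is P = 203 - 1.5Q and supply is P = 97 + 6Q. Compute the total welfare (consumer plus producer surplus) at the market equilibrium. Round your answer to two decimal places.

Set 203 - 1.5Q = 97 + 6Q, which gives 106 = 7.5Q, so Q* = 14.1333 and P* = 203 - 1.5(14.1333) = 181.8.
Total surplus is the full triangle between the curves from 0 to Q*: (1/2)(14.1333)(203 - 97) = 749.0667.

749.07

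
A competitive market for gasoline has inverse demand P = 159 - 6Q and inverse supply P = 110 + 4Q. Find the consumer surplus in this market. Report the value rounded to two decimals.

Set 159 - 6Q = 110 + 4Q, which gives 49 = 10Q, so Q* = 4.9 and P* = 159 - 6(4.9) = 129.6.
CS is the area between the demand curve and P* from 0 to Q*: (1/2)(4.9)(29.4) = 72.03.

72.03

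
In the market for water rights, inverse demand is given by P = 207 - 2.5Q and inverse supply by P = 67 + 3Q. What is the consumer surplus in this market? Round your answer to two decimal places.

Equilibrium: 207 - 2.5Q = 67 + 3Q, so Q* = 25.4545 and P* = 143.3636.
CS is the area between the demand curve and P* from 0 to Q*: (1/2)(25.4545)(63.6364) = 809.9174.

809.92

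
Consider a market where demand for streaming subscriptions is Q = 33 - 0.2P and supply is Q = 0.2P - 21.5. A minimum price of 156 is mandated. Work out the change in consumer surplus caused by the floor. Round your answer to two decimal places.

Rewriting demand in inverse form: P = 165 - 5Q.
Rewriting supply in inverse form: P = 107.5 + 5Q.
Free-market equilibrium: 165 - 5Q = 107.5 + 5Q gives Q* = 5.75, P* = 136.25.
At P = 156, buyers demand (165 - 156)/5 = 1.8 while sellers would supply more, so the quantity traded is 1.8 at price 156.
CS goes from (1/2)(5.75)(28.75) = 82.6562 to 8.1 (computed as (165 - 156)(1.8) - (1/2)(5)(1.8)^2), a change of -74.5563.

-74.56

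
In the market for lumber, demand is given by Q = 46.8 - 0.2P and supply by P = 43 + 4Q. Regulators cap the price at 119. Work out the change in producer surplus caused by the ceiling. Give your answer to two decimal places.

-178.77

Rewriting demand in inverse form: P = 234 - 5Q.
Without the control, 234 - 5Q = 43 + 4Q so Q* = 21.2222 and P* = 127.8889.
At the ceiling price 119, quantity supplied is (119 - 43)/4 = 19; supply is the short side, so Q = 19 trades at P = 119.
PS goes from (1/2)(21.2222)(84.8889) = 900.7654 to 722 (computed as (119 - 43)(19) - (1/2)(4)(19)^2), a change of -178.7654.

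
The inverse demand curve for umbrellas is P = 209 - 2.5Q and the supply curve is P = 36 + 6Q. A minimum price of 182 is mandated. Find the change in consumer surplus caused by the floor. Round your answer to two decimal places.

-372.00

Without the control, 209 - 2.5Q = 36 + 6Q so Q* = 20.3529 and P* = 158.1176.
At the floor price 182, quantity demanded is (209 - 182)/2.5 = 10.8; demand is the short side, so Q = 10.8 trades at P = 182.
CS goes from (1/2)(20.3529)(50.8824) = 517.8028 to 145.8 (computed as (209 - 182)(10.8) - (1/2)(2.5)(10.8)^2), a change of -372.0028.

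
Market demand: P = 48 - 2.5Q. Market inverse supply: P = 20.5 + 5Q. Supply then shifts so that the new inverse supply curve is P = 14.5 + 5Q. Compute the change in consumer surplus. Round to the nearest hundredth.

8.13

Initial equilibrium: Q_0 = 3.6667, P_0 = 38.8333; CS_0 = (1/2)(3.6667)(9.1667) = 16.8056, PS_0 = (1/2)(3.6667)(18.3333) = 33.6111.
New equilibrium: 48 - 2.5Q = 14.5 + 5Q gives Q_1 = 4.4667, P_1 = 36.8333; CS_1 = 24.9389, PS_1 = 49.8778.
Change in consumer surplus = 24.9389 - 16.8056 = 8.1333.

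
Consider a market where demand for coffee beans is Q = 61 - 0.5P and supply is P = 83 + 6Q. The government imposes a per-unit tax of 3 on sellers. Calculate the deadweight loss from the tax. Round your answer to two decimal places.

Rewriting demand in inverse form: P = 122 - 2Q.
Without the tax, 122 - 2Q = 83 + 6Q so Q* = 4.875 and P* = 112.25.
A tax on sellers shifts supply up by 3: 122 - 2Q = 83 + 6Q + 3, so Q_t = 4.5. Buyers pay P_b = 113; sellers receive P_s = P_b - 3 = 110.
The welfare triangle lost has base Q* - Q_t = 0.375 and height t = 3, so DWL = (1/2)(0.375)(3) = 0.5625.

0.56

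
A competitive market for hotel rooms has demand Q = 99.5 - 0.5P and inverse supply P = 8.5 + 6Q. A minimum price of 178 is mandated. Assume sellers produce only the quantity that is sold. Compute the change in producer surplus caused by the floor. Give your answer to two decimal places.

Rewriting demand in inverse form: P = 199 - 2Q.
Free-market equilibrium: 199 - 2Q = 8.5 + 6Q gives Q* = 23.8125, P* = 151.375.
At P = 178, buyers demand (199 - 178)/2 = 10.5 while sellers would supply more, so the quantity traded is 10.5 at price 178.
PS goes from (1/2)(23.8125)(142.875) = 1701.1055 to 1449 (computed as (178 - 8.5)(10.5) - (1/2)(6)(10.5)^2), a change of -252.1055.

-252.11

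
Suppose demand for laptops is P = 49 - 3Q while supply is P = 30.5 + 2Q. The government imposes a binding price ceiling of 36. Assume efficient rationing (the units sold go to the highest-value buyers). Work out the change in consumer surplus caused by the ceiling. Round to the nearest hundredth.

Free-market equilibrium: 49 - 3Q = 30.5 + 2Q gives Q* = 3.7, P* = 37.9.
At P = 36, sellers supply (36 - 30.5)/2 = 2.75 while buyers want more, so the quantity traded is 2.75 at price 36.
CS goes from (1/2)(3.7)(11.1) = 20.535 to 24.4062 (computed as (49 - 36)(2.75) - (1/2)(3)(2.75)^2), a change of 3.8712.

3.87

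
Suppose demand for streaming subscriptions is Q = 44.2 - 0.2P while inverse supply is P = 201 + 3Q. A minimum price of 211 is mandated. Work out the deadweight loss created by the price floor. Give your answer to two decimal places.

1.00

Rewriting demand in inverse form: P = 221 - 5Q.
Free-market equilibrium: 221 - 5Q = 201 + 3Q gives Q* = 2.5, P* = 208.5.
At the floor price 211, quantity demanded is (221 - 211)/5 = 2; demand is the short side, so Q = 2 trades at P = 211.
The lost-trades triangle has base Q* - 2 = 0.5 and height equal to the gap between the curves at Q = 2, which is 211 - 207 = 4. DWL = (1/2)(0.5)(4) = 1.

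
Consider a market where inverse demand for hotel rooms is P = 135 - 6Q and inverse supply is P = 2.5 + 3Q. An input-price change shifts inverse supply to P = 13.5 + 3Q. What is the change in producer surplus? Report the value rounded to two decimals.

-51.74

Initial equilibrium: Q_0 = 14.7222, P_0 = 46.6667; CS_0 = (1/2)(14.7222)(88.3333) = 650.2315, PS_0 = (1/2)(14.7222)(44.1667) = 325.1157.
New equilibrium: 135 - 6Q = 13.5 + 3Q gives Q_1 = 13.5, P_1 = 54; CS_1 = 546.75, PS_1 = 273.375.
Change in producer surplus = 273.375 - 325.1157 = -51.7407.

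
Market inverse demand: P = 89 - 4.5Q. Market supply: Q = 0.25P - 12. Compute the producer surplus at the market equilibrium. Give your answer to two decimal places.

Rewriting supply in inverse form: P = 48 + 4Q.
Set 89 - 4.5Q = 48 + 4Q, which gives 41 = 8.5Q, so Q* = 4.8235 and P* = 89 - 4.5(4.8235) = 67.2941.
PS is the area between P* and the supply curve from 0 to Q*: (1/2)(4.8235)(19.2941) = 46.5329.

46.53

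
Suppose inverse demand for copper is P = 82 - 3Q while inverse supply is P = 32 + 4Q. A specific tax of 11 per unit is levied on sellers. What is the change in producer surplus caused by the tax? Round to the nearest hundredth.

Pre-tax equilibrium: 82 - 3Q = 32 + 4Q gives Q* = 7.1429, P* = 60.5714.
With the tax, sellers need 11 more per unit: 82 - 3Q = 32 + 4Q + 11, so Q_t = 5.5714. Buyers pay P_b = 65.2857; sellers receive P_s = P_b - 11 = 54.2857.
Producers lose the trapezoid between P_s and P* out to Q_t plus the triangle from Q_t to Q*: change in PS = 62.0816 - 102.0408 = -39.9592.

-39.96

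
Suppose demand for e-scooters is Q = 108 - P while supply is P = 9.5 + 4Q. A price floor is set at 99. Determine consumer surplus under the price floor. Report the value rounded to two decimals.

40.50

Rewriting demand in inverse form: P = 108 - Q.
Without the control, 108 - Q = 9.5 + 4Q so Q* = 19.7 and P* = 88.3.
At the floor price 99, quantity demanded is (108 - 99)/1 = 9; demand is the short side, so Q = 9 trades at P = 99.
CS is the triangle under demand above 99: (1/2)(9)(108 - 99) = 40.5.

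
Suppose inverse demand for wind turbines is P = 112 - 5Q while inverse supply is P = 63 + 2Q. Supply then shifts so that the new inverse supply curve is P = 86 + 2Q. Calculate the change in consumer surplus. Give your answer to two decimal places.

Initial equilibrium: Q_0 = 7, P_0 = 77; CS_0 = (1/2)(7)(35) = 122.5, PS_0 = (1/2)(7)(14) = 49.
New equilibrium: 112 - 5Q = 86 + 2Q gives Q_1 = 3.7143, P_1 = 93.4286; CS_1 = 34.4898, PS_1 = 13.7959.
Change in consumer surplus = 34.4898 - 122.5 = -88.0102.

-88.01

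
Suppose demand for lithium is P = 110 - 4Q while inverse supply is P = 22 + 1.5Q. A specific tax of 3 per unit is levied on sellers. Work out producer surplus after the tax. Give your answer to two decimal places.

179.13

Pre-tax equilibrium: 110 - 4Q = 22 + 1.5Q gives Q* = 16, P* = 46.
With the tax, sellers need 3 more per unit: 110 - 4Q = 22 + 1.5Q + 3, so Q_t = 15.4545. Buyers pay P_b = 48.1818; sellers receive P_s = P_b - 3 = 45.1818.
Producer surplus is the triangle above supply below P_s: (1/2)(15.4545)(45.1818 - 22) = 179.1322.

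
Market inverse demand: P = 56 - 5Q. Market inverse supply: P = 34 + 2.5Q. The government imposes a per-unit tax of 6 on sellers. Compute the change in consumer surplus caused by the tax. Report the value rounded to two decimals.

-10.13

Pre-tax equilibrium: 56 - 5Q = 34 + 2.5Q gives Q* = 2.9333, P* = 41.3333.
A tax on sellers shifts supply up by 6: 56 - 5Q = 34 + 2.5Q + 6, so Q_t = 2.1333. Buyers pay P_b = 45.3333; sellers receive P_s = P_b - 6 = 39.3333.
Consumers lose the trapezoid between P* and P_b out to Q_t plus the triangle from Q_t to Q*: change in CS = 11.3778 - 21.5111 = -10.1333.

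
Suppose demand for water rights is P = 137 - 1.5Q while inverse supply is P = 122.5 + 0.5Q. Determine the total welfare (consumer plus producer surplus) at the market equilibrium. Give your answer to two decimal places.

52.56

Set 137 - 1.5Q = 122.5 + 0.5Q, which gives 14.5 = 2Q, so Q* = 7.25 and P* = 137 - 1.5(7.25) = 126.125.
CS = (1/2)(7.25)(10.875) = 39.4219 and PS = (1/2)(7.25)(3.625) = 13.1406, so total surplus = 52.5625.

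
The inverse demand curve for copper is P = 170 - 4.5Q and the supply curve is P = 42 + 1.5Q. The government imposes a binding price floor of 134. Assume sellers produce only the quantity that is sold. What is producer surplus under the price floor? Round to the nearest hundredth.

688.00

Free-market equilibrium: 170 - 4.5Q = 42 + 1.5Q gives Q* = 21.3333, P* = 74.
At the floor price 134, quantity demanded is (170 - 134)/4.5 = 8; demand is the short side, so Q = 8 trades at P = 134.
The supply price at Q = 8 is 54. PS is the trapezoid between 134 and supply over [0, 8]: (1/2)[(134 - 42) + (134 - 54)](8) = 688.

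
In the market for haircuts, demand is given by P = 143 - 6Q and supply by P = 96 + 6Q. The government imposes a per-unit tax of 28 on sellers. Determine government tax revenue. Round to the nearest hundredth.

44.33

Without the tax, 143 - 6Q = 96 + 6Q so Q* = 3.9167 and P* = 119.5.
With the tax, sellers need 28 more per unit: 143 - 6Q = 96 + 6Q + 28, so Q_t = 1.5833. Buyers pay P_b = 133.5; sellers receive P_s = P_b - 28 = 105.5.
Tax revenue = t x Q_t = 28 x 1.5833 = 44.3333.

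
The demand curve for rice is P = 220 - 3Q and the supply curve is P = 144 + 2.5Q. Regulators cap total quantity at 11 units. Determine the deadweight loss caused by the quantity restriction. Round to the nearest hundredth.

Without the quota, 220 - 3Q = 144 + 2.5Q gives Q* = 13.8182.
At Q = 11 the demand price is 220 - 3(11) = 187 and the supply price is 144 + 2.5(11) = 171.5.
DWL = (1/2)(gap between curves at 11) x (Q* - 11) = (1/2)(15.5)(2.8182) = 21.8409.

21.84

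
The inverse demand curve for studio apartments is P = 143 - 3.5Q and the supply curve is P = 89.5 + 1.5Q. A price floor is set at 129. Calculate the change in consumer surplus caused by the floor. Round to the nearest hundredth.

-172.36

Without the control, 143 - 3.5Q = 89.5 + 1.5Q so Q* = 10.7 and P* = 105.55.
At P = 129, buyers demand (143 - 129)/3.5 = 4 while sellers would supply more, so the quantity traded is 4 at price 129.
CS goes from (1/2)(10.7)(37.45) = 200.3575 to 28 (computed as (143 - 129)(4) - (1/2)(3.5)(4)^2), a change of -172.3575.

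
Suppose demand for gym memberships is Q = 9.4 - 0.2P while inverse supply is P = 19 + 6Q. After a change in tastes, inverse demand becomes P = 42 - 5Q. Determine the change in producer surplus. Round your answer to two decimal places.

-6.32

Rewriting demand in inverse form: P = 47 - 5Q.
Initial equilibrium: Q_0 = 2.5455, P_0 = 34.2727; CS_0 = (1/2)(2.5455)(12.7273) = 16.1983, PS_0 = (1/2)(2.5455)(15.2727) = 19.438.
New equilibrium: 42 - 5Q = 19 + 6Q gives Q_1 = 2.0909, P_1 = 31.5455; CS_1 = 10.9298, PS_1 = 13.1157.
Change in producer surplus = 13.1157 - 19.438 = -6.3223.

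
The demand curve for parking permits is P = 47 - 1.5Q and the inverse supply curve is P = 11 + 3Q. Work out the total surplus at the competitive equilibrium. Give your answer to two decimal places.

144.00

Setting demand equal to supply, 36 = 4.5Q, so Q* = 8 and P* = 35.
Total surplus is the full triangle between the curves from 0 to Q*: (1/2)(8)(47 - 11) = 144.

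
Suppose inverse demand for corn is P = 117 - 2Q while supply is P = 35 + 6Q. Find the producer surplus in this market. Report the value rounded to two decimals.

315.19

Set 117 - 2Q = 35 + 6Q, which gives 82 = 8Q, so Q* = 10.25 and P* = 117 - 2(10.25) = 96.5.
The supply curve's price intercept is 35, so PS = (1/2)(Q*)(P* - 35) = (1/2)(10.25)(61.5) = 315.1875.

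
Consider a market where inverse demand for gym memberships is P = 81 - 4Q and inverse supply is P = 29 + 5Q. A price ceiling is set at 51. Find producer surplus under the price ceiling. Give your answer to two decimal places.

48.40

Free-market equilibrium: 81 - 4Q = 29 + 5Q gives Q* = 5.7778, P* = 57.8889.
At the ceiling price 51, quantity supplied is (51 - 29)/5 = 4.4; supply is the short side, so Q = 4.4 trades at P = 51.
PS is the triangle above supply below 51: (1/2)(4.4)(51 - 29) = 48.4.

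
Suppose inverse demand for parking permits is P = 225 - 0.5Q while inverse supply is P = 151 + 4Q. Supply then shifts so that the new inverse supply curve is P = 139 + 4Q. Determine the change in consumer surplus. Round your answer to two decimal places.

23.70

Initial equilibrium: Q_0 = 16.4444, P_0 = 216.7778; CS_0 = (1/2)(16.4444)(8.2222) = 67.6049, PS_0 = (1/2)(16.4444)(65.7778) = 540.8395.
New equilibrium: 225 - 0.5Q = 139 + 4Q gives Q_1 = 19.1111, P_1 = 215.4444; CS_1 = 91.3086, PS_1 = 730.4691.
Change in consumer surplus = 91.3086 - 67.6049 = 23.7037.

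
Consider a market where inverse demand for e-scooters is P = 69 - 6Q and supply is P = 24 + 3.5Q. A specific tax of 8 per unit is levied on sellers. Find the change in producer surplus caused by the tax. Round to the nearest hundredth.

Without the tax, 69 - 6Q = 24 + 3.5Q so Q* = 4.7368 and P* = 40.5789.
With the tax, sellers need 8 more per unit: 69 - 6Q = 24 + 3.5Q + 8, so Q_t = 3.8947. Buyers pay P_b = 45.6316; sellers receive P_s = P_b - 8 = 37.6316.
Producers lose the trapezoid between P_s and P* out to Q_t plus the triangle from Q_t to Q*: change in PS = 26.5457 - 39.2659 = -12.7202.

-12.72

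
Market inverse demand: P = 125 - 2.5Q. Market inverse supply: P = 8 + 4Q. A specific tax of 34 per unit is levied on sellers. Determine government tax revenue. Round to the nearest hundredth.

Pre-tax equilibrium: 125 - 2.5Q = 8 + 4Q gives Q* = 18, P* = 80.
A tax on sellers shifts supply up by 34: 125 - 2.5Q = 8 + 4Q + 34, so Q_t = 12.7692. Buyers pay P_b = 93.0769; sellers receive P_s = P_b - 34 = 59.0769.
Revenue is the tax times quantity traded: 34 x 12.7692 = 434.1538.

434.15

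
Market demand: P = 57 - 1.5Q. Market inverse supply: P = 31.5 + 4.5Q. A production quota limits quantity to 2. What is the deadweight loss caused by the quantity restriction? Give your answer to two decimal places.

15.19

Unrestricted equilibrium: Q* = (57 - 31.5)/(1.5 + 4.5) = 4.25.
At Q = 2 the demand price is 57 - 1.5(2) = 54 and the supply price is 31.5 + 4.5(2) = 40.5.
Deadweight loss is the triangle between the curves from 2 to 4.25: (1/2)(54 - 40.5)(4.25 - 2) = 15.1875.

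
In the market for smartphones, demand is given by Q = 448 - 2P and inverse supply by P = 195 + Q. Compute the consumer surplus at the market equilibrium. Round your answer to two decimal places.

Rewriting demand in inverse form: P = 224 - 0.5Q.
Equilibrium: 224 - 0.5Q = 195 + Q, so Q* = 19.3333 and P* = 214.3333.
Consumer surplus is the triangle under demand above P*: (1/2)(19.3333)(224 - 214.3333) = (1/2)(19.3333)(9.6667) = 93.4444.

93.44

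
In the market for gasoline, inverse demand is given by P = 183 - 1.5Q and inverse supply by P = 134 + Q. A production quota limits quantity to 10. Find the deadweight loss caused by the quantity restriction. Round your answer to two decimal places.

115.20

Unrestricted equilibrium: Q* = (183 - 134)/(1.5 + 1) = 19.6.
At Q = 10 the demand price is 183 - 1.5(10) = 168 and the supply price is 134 + (10) = 144.
DWL = (1/2)(gap between curves at 10) x (Q* - 10) = (1/2)(24)(9.6) = 115.2.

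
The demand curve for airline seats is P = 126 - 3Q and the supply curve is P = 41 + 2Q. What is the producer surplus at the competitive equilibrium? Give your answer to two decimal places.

289.00

Set 126 - 3Q = 41 + 2Q, which gives 85 = 5Q, so Q* = 17 and P* = 126 - 3(17) = 75.
Producer surplus is the triangle above supply below P*: (1/2)(17)(75 - 41) = (1/2)(17)(34) = 289.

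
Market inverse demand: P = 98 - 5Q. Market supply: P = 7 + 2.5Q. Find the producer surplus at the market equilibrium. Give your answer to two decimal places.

Equilibrium: 98 - 5Q = 7 + 2.5Q, so Q* = 12.1333 and P* = 37.3333.
The supply curve's price intercept is 7, so PS = (1/2)(Q*)(P* - 7) = (1/2)(12.1333)(30.3333) = 184.0222.

184.02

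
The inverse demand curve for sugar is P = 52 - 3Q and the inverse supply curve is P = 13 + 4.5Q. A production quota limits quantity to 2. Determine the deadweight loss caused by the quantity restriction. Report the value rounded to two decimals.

Unrestricted equilibrium: Q* = (52 - 13)/(3 + 4.5) = 5.2.
At Q = 2 the demand price is 52 - 3(2) = 46 and the supply price is 13 + 4.5(2) = 22.
Deadweight loss is the triangle between the curves from 2 to 5.2: (1/2)(46 - 22)(5.2 - 2) = 38.4.

38.40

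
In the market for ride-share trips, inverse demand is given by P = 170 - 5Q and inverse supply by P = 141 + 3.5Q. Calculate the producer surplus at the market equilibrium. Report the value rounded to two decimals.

Equilibrium: 170 - 5Q = 141 + 3.5Q, so Q* = 3.4118 and P* = 152.9412.
PS is the area between P* and the supply curve from 0 to Q*: (1/2)(3.4118)(11.9412) = 20.3702.

20.37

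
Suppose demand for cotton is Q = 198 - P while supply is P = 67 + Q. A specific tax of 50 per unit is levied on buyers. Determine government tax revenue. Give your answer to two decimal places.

2025.00

Rewriting demand in inverse form: P = 198 - Q.
Without the tax, 198 - Q = 67 + Q so Q* = 65.5 and P* = 132.5.
A tax on buyers shifts demand down by 50: (198 - 50) - Q = 67 + Q, so Q_t = 40.5. Buyers pay P_b = 157.5; sellers receive P_s = P_b - 50 = 107.5.
Revenue is the tax times quantity traded: 50 x 40.5 = 2025.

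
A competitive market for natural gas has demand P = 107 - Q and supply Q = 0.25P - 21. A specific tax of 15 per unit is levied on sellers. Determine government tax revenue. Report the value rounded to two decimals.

Rewriting supply in inverse form: P = 84 + 4Q.
Pre-tax equilibrium: 107 - Q = 84 + 4Q gives Q* = 4.6, P* = 102.4.
With the tax, sellers need 15 more per unit: 107 - Q = 84 + 4Q + 15, so Q_t = 1.6. Buyers pay P_b = 105.4; sellers receive P_s = P_b - 15 = 90.4.
Revenue is the tax times quantity traded: 15 x 1.6 = 24.

24.00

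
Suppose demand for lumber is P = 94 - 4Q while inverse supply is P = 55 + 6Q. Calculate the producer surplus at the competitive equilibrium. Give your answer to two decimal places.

Set 94 - 4Q = 55 + 6Q, which gives 39 = 10Q, so Q* = 3.9 and P* = 94 - 4(3.9) = 78.4.
PS is the area between P* and the supply curve from 0 to Q*: (1/2)(3.9)(23.4) = 45.63.

45.63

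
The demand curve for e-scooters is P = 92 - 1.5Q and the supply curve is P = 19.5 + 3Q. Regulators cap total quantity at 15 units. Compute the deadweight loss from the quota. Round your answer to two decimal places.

2.78

Without the quota, 92 - 1.5Q = 19.5 + 3Q gives Q* = 16.1111.
At Q = 15 the demand price is 92 - 1.5(15) = 69.5 and the supply price is 19.5 + 3(15) = 64.5.
DWL = (1/2)(gap between curves at 15) x (Q* - 15) = (1/2)(5)(1.1111) = 2.7778.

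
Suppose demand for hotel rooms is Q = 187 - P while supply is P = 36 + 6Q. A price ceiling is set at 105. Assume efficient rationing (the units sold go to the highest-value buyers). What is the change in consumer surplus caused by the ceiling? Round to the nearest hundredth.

Rewriting demand in inverse form: P = 187 - Q.
Free-market equilibrium: 187 - Q = 36 + 6Q gives Q* = 21.5714, P* = 165.4286.
At P = 105, sellers supply (105 - 36)/6 = 11.5 while buyers want more, so the quantity traded is 11.5 at price 105.
CS goes from (1/2)(21.5714)(21.5714) = 232.6633 to 876.875 (computed as (187 - 105)(11.5) - (1/2)(1)(11.5)^2), a change of 644.2117.

644.21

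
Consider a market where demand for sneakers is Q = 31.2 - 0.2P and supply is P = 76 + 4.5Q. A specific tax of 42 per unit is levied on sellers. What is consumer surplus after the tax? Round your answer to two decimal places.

Rewriting demand in inverse form: P = 156 - 5Q.
Without the tax, 156 - 5Q = 76 + 4.5Q so Q* = 8.4211 and P* = 113.8947.
A tax on sellers shifts supply up by 42: 156 - 5Q = 76 + 4.5Q + 42, so Q_t = 4. Buyers pay P_b = 136; sellers receive P_s = P_b - 42 = 94.
Consumer surplus is the triangle under demand above P_b: (1/2)(4)(156 - 136) = 40.

40.00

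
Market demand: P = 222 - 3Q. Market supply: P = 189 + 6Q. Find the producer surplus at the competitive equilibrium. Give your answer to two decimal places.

Equilibrium: 222 - 3Q = 189 + 6Q, so Q* = 3.6667 and P* = 211.
Producer surplus is the triangle above supply below P*: (1/2)(3.6667)(211 - 189) = (1/2)(3.6667)(22) = 40.3333.

40.33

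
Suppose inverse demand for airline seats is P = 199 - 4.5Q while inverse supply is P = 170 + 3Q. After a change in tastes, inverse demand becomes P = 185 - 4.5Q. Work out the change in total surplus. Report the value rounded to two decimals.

-41.07

Initial equilibrium: Q_0 = 3.8667, P_0 = 181.6; CS_0 = (1/2)(3.8667)(17.4) = 33.64, PS_0 = (1/2)(3.8667)(11.6) = 22.4267.
New equilibrium: 185 - 4.5Q = 170 + 3Q gives Q_1 = 2, P_1 = 176; CS_1 = 9, PS_1 = 6.
Change in total surplus = (9 + 6) - (33.64 + 22.4267) = -41.0667.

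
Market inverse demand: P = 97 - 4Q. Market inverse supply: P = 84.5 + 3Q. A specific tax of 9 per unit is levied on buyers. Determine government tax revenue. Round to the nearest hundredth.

4.50

Without the tax, 97 - 4Q = 84.5 + 3Q so Q* = 1.7857 and P* = 89.8571.
A tax on buyers shifts demand down by 9: (97 - 9) - 4Q = 84.5 + 3Q, so Q_t = 0.5. Buyers pay P_b = 95; sellers receive P_s = P_b - 9 = 86.
Revenue is the tax times quantity traded: 9 x 0.5 = 4.5.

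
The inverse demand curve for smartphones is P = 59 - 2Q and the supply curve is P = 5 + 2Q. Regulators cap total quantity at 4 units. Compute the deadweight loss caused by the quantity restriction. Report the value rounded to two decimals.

180.50

Unrestricted equilibrium: Q* = (59 - 5)/(2 + 2) = 13.5.
At Q = 4 the demand price is 59 - 2(4) = 51 and the supply price is 5 + 2(4) = 13.
DWL = (1/2)(gap between curves at 4) x (Q* - 4) = (1/2)(38)(9.5) = 180.5.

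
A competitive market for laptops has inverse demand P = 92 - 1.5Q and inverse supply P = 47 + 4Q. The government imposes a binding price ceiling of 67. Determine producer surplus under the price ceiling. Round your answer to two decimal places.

Without the control, 92 - 1.5Q = 47 + 4Q so Q* = 8.1818 and P* = 79.7273.
At the ceiling price 67, quantity supplied is (67 - 47)/4 = 5; supply is the short side, so Q = 5 trades at P = 67.
PS is the triangle above supply below 67: (1/2)(5)(67 - 47) = 50.

50.00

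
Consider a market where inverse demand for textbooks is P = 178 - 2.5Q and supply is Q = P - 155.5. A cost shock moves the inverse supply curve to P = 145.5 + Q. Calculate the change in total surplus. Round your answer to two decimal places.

Rewriting supply in inverse form: P = 155.5 + Q.
Initial equilibrium: Q_0 = 6.4286, P_0 = 161.9286; CS_0 = (1/2)(6.4286)(16.0714) = 51.6582, PS_0 = (1/2)(6.4286)(6.4286) = 20.6633.
New equilibrium: 178 - 2.5Q = 145.5 + Q gives Q_1 = 9.2857, P_1 = 154.7857; CS_1 = 107.7806, PS_1 = 43.1122.
Change in total surplus = (107.7806 + 43.1122) - (51.6582 + 20.6633) = 78.5714.

78.57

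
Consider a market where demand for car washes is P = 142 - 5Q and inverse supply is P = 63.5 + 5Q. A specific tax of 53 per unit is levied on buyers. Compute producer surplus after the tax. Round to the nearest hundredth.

Without the tax, 142 - 5Q = 63.5 + 5Q so Q* = 7.85 and P* = 102.75.
A tax on buyers shifts demand down by 53: (142 - 53) - 5Q = 63.5 + 5Q, so Q_t = 2.55. Buyers pay P_b = 129.25; sellers receive P_s = P_b - 53 = 76.25.
Producer surplus is the triangle above supply below P_s: (1/2)(2.55)(76.25 - 63.5) = 16.2563.

16.26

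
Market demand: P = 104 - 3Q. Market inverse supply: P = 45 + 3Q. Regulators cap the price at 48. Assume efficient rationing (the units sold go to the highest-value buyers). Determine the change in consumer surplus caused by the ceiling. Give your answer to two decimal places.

Without the control, 104 - 3Q = 45 + 3Q so Q* = 9.8333 and P* = 74.5.
At the ceiling price 48, quantity supplied is (48 - 45)/3 = 1; supply is the short side, so Q = 1 trades at P = 48.
CS goes from (1/2)(9.8333)(29.5) = 145.0417 to 54.5 (computed as (104 - 48)(1) - (1/2)(3)(1)^2), a change of -90.5417.

-90.54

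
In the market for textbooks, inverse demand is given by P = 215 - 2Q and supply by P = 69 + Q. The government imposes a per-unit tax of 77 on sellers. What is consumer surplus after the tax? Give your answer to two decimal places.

529.00

Pre-tax equilibrium: 215 - 2Q = 69 + Q gives Q* = 48.6667, P* = 117.6667.
A tax on sellers shifts supply up by 77: 215 - 2Q = 69 + Q + 77, so Q_t = 23. Buyers pay P_b = 169; sellers receive P_s = P_b - 77 = 92.
Consumer surplus is the triangle under demand above P_b: (1/2)(23)(215 - 169) = 529.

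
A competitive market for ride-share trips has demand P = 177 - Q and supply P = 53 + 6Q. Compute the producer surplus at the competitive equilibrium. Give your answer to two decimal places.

941.39

Set 177 - Q = 53 + 6Q, which gives 124 = 7Q, so Q* = 17.7143 and P* = 177 - (17.7143) = 159.2857.
PS is the area between P* and the supply curve from 0 to Q*: (1/2)(17.7143)(106.2857) = 941.3878.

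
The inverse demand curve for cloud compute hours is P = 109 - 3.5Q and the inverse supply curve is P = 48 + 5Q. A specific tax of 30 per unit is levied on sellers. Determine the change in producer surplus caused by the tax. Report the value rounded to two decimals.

-95.50

Pre-tax equilibrium: 109 - 3.5Q = 48 + 5Q gives Q* = 7.1765, P* = 83.8824.
A tax on sellers shifts supply up by 30: 109 - 3.5Q = 48 + 5Q + 30, so Q_t = 3.6471. Buyers pay P_b = 96.2353; sellers receive P_s = P_b - 30 = 66.2353.
Producers lose the trapezoid between P_s and P* out to Q_t plus the triangle from Q_t to Q*: change in PS = 33.2526 - 128.7543 = -95.5017.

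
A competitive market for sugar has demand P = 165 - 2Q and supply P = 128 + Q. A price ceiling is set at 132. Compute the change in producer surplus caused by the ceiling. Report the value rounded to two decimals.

-68.06

Without the control, 165 - 2Q = 128 + Q so Q* = 12.3333 and P* = 140.3333.
At the ceiling price 132, quantity supplied is (132 - 128)/1 = 4; supply is the short side, so Q = 4 trades at P = 132.
PS goes from (1/2)(12.3333)(12.3333) = 76.0556 to 8 (computed as (132 - 128)(4) - (1/2)(1)(4)^2), a change of -68.0556.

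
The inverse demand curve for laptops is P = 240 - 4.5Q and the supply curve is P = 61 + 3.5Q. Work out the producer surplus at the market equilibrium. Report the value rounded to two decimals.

876.12

Equilibrium: 240 - 4.5Q = 61 + 3.5Q, so Q* = 22.375 and P* = 139.3125.
PS is the area between P* and the supply curve from 0 to Q*: (1/2)(22.375)(78.3125) = 876.1211.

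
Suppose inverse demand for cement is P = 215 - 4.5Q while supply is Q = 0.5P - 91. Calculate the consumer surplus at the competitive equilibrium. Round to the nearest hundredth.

57.99

Rewriting supply in inverse form: P = 182 + 2Q.
Equilibrium: 215 - 4.5Q = 182 + 2Q, so Q* = 5.0769 and P* = 192.1538.
CS is the area between the demand curve and P* from 0 to Q*: (1/2)(5.0769)(22.8462) = 57.9941.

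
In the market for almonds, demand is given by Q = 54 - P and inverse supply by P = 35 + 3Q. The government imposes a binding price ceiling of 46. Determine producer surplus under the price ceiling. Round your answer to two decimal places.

Rewriting demand in inverse form: P = 54 - Q.
Free-market equilibrium: 54 - Q = 35 + 3Q gives Q* = 4.75, P* = 49.25.
At P = 46, sellers supply (46 - 35)/3 = 3.6667 while buyers want more, so the quantity traded is 3.6667 at price 46.
PS is the triangle above supply below 46: (1/2)(3.6667)(46 - 35) = 20.1667.

20.17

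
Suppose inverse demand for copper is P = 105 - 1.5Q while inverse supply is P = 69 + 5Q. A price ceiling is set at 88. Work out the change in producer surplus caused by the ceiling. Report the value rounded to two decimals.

Free-market equilibrium: 105 - 1.5Q = 69 + 5Q gives Q* = 5.5385, P* = 96.6923.
At the ceiling price 88, quantity supplied is (88 - 69)/5 = 3.8; supply is the short side, so Q = 3.8 trades at P = 88.
PS goes from (1/2)(5.5385)(27.6923) = 76.6864 to 36.1 (computed as (88 - 69)(3.8) - (1/2)(5)(3.8)^2), a change of -40.5864.

-40.59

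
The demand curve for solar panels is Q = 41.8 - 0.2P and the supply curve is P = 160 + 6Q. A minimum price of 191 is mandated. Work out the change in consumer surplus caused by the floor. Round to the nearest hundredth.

Rewriting demand in inverse form: P = 209 - 5Q.
Free-market equilibrium: 209 - 5Q = 160 + 6Q gives Q* = 4.4545, P* = 186.7273.
At P = 191, buyers demand (209 - 191)/5 = 3.6 while sellers would supply more, so the quantity traded is 3.6 at price 191.
CS goes from (1/2)(4.4545)(22.2727) = 49.6074 to 32.4 (computed as (209 - 191)(3.6) - (1/2)(5)(3.6)^2), a change of -17.2074.

-17.21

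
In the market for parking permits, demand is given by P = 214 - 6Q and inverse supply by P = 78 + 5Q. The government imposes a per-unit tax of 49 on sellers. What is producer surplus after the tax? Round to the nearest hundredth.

Without the tax, 214 - 6Q = 78 + 5Q so Q* = 12.3636 and P* = 139.8182.
A tax on sellers shifts supply up by 49: 214 - 6Q = 78 + 5Q + 49, so Q_t = 7.9091. Buyers pay P_b = 166.5455; sellers receive P_s = P_b - 49 = 117.5455.
PS = (1/2)(Q_t)(P_s - 78) = (1/2)(7.9091)(39.5455) = 156.3843.

156.38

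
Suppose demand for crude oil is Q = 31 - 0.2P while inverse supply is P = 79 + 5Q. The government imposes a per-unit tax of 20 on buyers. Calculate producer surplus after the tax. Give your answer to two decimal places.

78.40

Rewriting demand in inverse form: P = 155 - 5Q.
Pre-tax equilibrium: 155 - 5Q = 79 + 5Q gives Q* = 7.6, P* = 117.
A tax on buyers shifts demand down by 20: (155 - 20) - 5Q = 79 + 5Q, so Q_t = 5.6. Buyers pay P_b = 127; sellers receive P_s = P_b - 20 = 107.
PS = (1/2)(Q_t)(P_s - 79) = (1/2)(5.6)(28) = 78.4.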